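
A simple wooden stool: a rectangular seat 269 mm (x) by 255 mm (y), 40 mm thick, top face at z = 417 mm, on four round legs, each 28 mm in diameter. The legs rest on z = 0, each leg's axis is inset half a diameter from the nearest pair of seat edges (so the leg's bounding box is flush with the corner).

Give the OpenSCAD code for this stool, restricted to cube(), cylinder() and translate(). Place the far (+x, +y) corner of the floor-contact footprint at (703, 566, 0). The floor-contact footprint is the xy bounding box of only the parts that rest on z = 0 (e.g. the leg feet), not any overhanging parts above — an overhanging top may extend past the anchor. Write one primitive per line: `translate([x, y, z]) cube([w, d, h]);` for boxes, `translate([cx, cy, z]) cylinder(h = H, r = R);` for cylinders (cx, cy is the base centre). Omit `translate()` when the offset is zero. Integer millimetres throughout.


translate([434, 311, 377]) cube([269, 255, 40]);
translate([448, 325, 0]) cylinder(h = 377, r = 14);
translate([689, 325, 0]) cylinder(h = 377, r = 14);
translate([448, 552, 0]) cylinder(h = 377, r = 14);
translate([689, 552, 0]) cylinder(h = 377, r = 14);


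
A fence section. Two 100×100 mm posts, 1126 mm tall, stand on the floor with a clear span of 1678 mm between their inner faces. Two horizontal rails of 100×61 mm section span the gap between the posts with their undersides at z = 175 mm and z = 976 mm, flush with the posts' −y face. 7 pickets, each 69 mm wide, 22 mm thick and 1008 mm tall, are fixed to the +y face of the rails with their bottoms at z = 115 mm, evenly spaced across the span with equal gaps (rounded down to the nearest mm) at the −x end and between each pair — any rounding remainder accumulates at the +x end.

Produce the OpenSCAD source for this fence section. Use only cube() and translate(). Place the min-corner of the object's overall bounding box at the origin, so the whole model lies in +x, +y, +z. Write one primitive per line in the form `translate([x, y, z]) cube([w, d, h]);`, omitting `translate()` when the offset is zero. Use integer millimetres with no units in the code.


cube([100, 100, 1126]);
translate([1778, 0, 0]) cube([100, 100, 1126]);
translate([100, 0, 175]) cube([1678, 100, 61]);
translate([100, 0, 976]) cube([1678, 100, 61]);
translate([249, 100, 115]) cube([69, 22, 1008]);
translate([467, 100, 115]) cube([69, 22, 1008]);
translate([685, 100, 115]) cube([69, 22, 1008]);
translate([903, 100, 115]) cube([69, 22, 1008]);
translate([1121, 100, 115]) cube([69, 22, 1008]);
translate([1339, 100, 115]) cube([69, 22, 1008]);
translate([1557, 100, 115]) cube([69, 22, 1008]);


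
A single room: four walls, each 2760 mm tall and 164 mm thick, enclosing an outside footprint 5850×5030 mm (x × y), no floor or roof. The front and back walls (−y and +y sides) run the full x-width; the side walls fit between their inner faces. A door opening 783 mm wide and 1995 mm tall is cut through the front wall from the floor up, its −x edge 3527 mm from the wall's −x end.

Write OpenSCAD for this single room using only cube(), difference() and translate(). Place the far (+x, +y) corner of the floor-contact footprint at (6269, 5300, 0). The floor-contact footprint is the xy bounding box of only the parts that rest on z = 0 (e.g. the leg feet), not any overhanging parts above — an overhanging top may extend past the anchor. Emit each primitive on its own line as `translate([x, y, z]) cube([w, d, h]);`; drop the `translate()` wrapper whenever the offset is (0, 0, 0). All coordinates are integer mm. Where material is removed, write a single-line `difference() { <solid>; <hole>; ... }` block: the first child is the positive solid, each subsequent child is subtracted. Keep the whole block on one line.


difference() { translate([419, 270, 0]) cube([5850, 164, 2760]); translate([3946, 270, 0]) cube([783, 164, 1995]); }
translate([419, 5136, 0]) cube([5850, 164, 2760]);
translate([419, 434, 0]) cube([164, 4702, 2760]);
translate([6105, 434, 0]) cube([164, 4702, 2760]);


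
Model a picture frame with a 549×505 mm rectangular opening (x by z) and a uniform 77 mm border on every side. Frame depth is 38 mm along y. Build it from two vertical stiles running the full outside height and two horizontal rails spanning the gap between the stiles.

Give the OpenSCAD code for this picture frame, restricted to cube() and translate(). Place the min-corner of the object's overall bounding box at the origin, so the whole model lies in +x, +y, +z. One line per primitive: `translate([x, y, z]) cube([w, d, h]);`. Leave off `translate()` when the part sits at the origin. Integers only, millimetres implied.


cube([77, 38, 659]);
translate([626, 0, 0]) cube([77, 38, 659]);
translate([77, 0, 0]) cube([549, 38, 77]);
translate([77, 0, 582]) cube([549, 38, 77]);


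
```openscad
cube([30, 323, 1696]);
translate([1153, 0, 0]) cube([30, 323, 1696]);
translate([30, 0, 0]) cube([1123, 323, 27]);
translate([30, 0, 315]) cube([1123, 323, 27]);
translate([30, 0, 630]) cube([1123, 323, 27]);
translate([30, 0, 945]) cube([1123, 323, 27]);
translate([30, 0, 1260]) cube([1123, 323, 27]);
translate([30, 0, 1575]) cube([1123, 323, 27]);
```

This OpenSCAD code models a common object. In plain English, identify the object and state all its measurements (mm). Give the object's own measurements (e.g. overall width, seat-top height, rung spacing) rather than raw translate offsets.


An open bookshelf. Two side panels, each 30 mm thick, 323 mm deep and 1696 mm tall, stand 1183 mm apart (outside-to-outside). Between them sit 6 shelves, each 27 mm thick and 323 mm deep, spanning the full gap between the sides. The bottom shelf rests on the floor (its underside at z = 0) and the clear gap between one shelf's top and the next shelf's underside is 288 mm.


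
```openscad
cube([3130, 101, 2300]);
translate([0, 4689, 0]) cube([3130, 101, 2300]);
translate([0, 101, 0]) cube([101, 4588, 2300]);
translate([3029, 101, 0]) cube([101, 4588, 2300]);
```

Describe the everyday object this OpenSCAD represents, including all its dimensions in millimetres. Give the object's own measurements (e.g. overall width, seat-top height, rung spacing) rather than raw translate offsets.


The wall frame of a small rectangular building: four walls, each 2300 mm tall and 101 mm thick, enclosing a footprint 3130 mm (x) by 4790 mm (y) outside-to-outside, with no floor or roof. The front and back walls (the −y and +y sides) span the full width; the two side walls fit between them.


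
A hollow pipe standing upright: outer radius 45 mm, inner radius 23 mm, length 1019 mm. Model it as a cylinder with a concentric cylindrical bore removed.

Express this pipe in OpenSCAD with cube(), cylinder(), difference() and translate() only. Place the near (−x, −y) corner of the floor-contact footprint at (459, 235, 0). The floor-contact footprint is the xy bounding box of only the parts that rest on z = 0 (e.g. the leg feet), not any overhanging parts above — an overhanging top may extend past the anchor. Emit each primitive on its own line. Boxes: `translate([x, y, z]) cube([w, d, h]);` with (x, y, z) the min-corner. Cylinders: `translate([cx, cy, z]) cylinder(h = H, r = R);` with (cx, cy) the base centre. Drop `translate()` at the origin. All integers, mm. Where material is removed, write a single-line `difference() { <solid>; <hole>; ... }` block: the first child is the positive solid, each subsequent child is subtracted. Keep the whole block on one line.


difference() { translate([504, 280, 0]) cylinder(h = 1019, r = 45); translate([504, 280, 0]) cylinder(h = 1019, r = 23); }


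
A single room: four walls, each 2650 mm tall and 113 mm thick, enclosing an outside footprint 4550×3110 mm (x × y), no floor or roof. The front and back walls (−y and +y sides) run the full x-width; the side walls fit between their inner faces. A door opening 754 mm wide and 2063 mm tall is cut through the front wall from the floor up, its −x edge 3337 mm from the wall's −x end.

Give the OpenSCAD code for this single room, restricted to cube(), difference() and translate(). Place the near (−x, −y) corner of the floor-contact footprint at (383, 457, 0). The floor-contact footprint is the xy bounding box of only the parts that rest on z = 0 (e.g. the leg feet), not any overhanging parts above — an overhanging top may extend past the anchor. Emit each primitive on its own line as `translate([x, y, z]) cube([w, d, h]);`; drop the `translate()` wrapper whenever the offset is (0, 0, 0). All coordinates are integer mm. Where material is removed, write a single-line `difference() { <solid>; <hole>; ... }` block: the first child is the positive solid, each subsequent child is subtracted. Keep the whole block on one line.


difference() { translate([383, 457, 0]) cube([4550, 113, 2650]); translate([3720, 457, 0]) cube([754, 113, 2063]); }
translate([383, 3454, 0]) cube([4550, 113, 2650]);
translate([383, 570, 0]) cube([113, 2884, 2650]);
translate([4820, 570, 0]) cube([113, 2884, 2650]);


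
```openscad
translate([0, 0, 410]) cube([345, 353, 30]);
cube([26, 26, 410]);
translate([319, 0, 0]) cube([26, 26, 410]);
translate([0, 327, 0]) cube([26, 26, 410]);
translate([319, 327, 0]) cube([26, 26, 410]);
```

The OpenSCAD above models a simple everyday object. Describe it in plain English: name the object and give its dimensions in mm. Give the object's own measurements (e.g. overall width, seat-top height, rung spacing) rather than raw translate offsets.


A simple wooden stool: a rectangular seat 345 mm (x) by 353 mm (y), 30 mm thick, top face at z = 440 mm, on four square legs, each 26×26 mm in cross-section. The legs rest on z = 0, each flush with a corner of the seat.


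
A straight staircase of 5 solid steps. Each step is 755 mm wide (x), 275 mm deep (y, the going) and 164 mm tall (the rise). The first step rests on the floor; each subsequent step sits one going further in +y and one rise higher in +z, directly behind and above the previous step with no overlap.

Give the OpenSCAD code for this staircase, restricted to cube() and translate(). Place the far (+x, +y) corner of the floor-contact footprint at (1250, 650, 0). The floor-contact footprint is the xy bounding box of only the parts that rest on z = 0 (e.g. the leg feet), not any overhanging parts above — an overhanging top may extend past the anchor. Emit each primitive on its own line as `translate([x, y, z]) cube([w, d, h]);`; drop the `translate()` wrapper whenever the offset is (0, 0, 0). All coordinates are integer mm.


translate([495, 375, 0]) cube([755, 275, 164]);
translate([495, 650, 164]) cube([755, 275, 164]);
translate([495, 925, 328]) cube([755, 275, 164]);
translate([495, 1200, 492]) cube([755, 275, 164]);
translate([495, 1475, 656]) cube([755, 275, 164]);


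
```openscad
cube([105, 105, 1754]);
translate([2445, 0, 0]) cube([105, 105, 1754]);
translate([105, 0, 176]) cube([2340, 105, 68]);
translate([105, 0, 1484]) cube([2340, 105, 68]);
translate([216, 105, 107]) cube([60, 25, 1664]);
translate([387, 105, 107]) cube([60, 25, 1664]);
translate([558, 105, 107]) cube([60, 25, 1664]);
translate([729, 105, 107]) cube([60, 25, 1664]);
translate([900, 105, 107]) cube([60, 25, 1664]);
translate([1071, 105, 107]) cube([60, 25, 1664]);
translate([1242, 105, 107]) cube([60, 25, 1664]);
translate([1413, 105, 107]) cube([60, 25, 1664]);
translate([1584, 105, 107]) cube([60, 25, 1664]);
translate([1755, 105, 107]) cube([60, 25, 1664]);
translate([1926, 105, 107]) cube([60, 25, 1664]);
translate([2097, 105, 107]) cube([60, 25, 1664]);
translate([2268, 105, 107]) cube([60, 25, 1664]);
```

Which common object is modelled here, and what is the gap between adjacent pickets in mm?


A fence section. The picket gap is 111 mm.

Two posts, two rails, 13 pickets — a fence section. Span 2340 mm holds 13 pickets of 60 mm with 14 equal gaps: ⌊(2340 − 13·60) / 14⌋ = 111 mm.


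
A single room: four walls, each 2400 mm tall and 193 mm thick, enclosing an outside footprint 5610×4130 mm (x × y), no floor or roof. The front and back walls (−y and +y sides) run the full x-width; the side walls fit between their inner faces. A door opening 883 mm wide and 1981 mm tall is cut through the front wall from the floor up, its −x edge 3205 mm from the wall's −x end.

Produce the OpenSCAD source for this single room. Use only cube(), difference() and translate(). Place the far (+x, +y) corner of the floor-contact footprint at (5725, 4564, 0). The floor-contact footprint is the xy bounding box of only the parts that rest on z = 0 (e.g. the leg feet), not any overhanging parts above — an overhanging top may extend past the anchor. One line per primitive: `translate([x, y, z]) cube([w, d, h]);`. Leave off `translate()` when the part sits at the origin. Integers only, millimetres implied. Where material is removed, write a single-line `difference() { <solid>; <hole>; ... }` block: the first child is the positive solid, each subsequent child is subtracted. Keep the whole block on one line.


difference() { translate([115, 434, 0]) cube([5610, 193, 2400]); translate([3320, 434, 0]) cube([883, 193, 1981]); }
translate([115, 4371, 0]) cube([5610, 193, 2400]);
translate([115, 627, 0]) cube([193, 3744, 2400]);
translate([5532, 627, 0]) cube([193, 3744, 2400]);


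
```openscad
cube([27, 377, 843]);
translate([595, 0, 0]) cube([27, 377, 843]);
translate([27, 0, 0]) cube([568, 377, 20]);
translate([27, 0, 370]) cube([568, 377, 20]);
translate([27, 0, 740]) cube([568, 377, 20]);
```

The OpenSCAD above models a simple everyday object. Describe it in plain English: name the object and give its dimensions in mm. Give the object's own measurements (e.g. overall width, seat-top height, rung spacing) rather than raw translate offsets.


An open bookshelf. Two side panels, each 27 mm thick, 377 mm deep and 843 mm tall, stand 622 mm apart (outside-to-outside). Between them sit 3 shelves, each 20 mm thick and 377 mm deep, spanning the full gap between the sides. The bottom shelf rests on the floor (its underside at z = 0) and the clear gap between one shelf's top and the next shelf's underside is 350 mm.


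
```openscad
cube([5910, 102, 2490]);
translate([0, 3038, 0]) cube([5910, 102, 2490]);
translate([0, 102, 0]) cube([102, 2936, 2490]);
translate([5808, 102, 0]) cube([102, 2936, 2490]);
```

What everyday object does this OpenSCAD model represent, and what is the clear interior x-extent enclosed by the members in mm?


A house (or room) frame. The interior width is 5706 mm.

Four 2490 mm walls enclosing a rectangle with no floor or roof — a room or house frame. Outside width is 5910 mm and wall thickness is 102 mm, so the interior width is 5910 − 2 × 102 = 5706 mm.


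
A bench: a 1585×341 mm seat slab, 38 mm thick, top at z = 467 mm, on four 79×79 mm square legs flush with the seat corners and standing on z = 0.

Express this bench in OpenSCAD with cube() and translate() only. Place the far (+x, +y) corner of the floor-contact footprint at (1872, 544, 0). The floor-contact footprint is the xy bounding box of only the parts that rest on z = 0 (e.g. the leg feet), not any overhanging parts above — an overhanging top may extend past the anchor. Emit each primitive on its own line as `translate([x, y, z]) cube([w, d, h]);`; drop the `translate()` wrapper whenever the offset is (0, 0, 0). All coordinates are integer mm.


// leg_h = 467 − 38 = 429
translate([287, 203, 429]) cube([1585, 341, 38]);
translate([287, 203, 0]) cube([79, 79, 429]);
translate([287, 465, 0]) cube([79, 79, 429]);
translate([1793, 203, 0]) cube([79, 79, 429]);
translate([1793, 465, 0]) cube([79, 79, 429]);


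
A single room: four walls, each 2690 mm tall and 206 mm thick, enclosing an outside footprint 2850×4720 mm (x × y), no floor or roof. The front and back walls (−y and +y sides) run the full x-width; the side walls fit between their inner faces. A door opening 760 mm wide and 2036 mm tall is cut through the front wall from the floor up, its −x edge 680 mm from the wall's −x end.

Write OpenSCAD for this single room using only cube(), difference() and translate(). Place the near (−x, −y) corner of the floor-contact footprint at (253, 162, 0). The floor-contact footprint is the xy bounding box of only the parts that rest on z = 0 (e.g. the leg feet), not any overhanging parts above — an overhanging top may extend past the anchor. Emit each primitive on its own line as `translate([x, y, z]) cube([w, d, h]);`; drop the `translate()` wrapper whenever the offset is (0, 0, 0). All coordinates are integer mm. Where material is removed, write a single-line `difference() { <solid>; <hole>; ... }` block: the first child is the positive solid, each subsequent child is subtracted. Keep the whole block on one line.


difference() { translate([253, 162, 0]) cube([2850, 206, 2690]); translate([933, 162, 0]) cube([760, 206, 2036]); }
translate([253, 4676, 0]) cube([2850, 206, 2690]);
translate([253, 368, 0]) cube([206, 4308, 2690]);
translate([2897, 368, 0]) cube([206, 4308, 2690]);


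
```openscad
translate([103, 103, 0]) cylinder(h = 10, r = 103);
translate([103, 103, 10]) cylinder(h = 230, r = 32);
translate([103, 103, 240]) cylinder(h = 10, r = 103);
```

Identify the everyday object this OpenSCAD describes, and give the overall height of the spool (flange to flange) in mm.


A spool. The overall height is 250 mm.

Three coaxial cylinders, large–small–large — a spool. Two 10 mm flanges and a 230 mm core give 10 + 230 + 10 = 250 mm.


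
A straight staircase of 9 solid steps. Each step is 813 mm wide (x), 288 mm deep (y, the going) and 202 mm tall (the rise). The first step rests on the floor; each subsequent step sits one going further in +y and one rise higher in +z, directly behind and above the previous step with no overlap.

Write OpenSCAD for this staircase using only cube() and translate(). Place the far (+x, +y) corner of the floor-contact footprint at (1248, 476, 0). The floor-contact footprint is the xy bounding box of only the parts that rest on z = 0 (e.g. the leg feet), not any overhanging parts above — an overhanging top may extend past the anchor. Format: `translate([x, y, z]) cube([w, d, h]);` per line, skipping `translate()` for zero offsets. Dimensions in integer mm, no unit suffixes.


translate([435, 188, 0]) cube([813, 288, 202]);
translate([435, 476, 202]) cube([813, 288, 202]);
translate([435, 764, 404]) cube([813, 288, 202]);
translate([435, 1052, 606]) cube([813, 288, 202]);
translate([435, 1340, 808]) cube([813, 288, 202]);
translate([435, 1628, 1010]) cube([813, 288, 202]);
translate([435, 1916, 1212]) cube([813, 288, 202]);
translate([435, 2204, 1414]) cube([813, 288, 202]);
translate([435, 2492, 1616]) cube([813, 288, 202]);


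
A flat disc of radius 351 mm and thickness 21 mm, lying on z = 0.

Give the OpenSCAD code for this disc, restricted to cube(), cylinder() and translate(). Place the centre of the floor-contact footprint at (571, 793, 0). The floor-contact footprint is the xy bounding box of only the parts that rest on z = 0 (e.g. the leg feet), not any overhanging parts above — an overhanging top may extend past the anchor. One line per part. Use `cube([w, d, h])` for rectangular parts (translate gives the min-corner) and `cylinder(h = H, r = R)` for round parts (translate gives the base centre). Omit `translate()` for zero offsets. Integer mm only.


translate([571, 793, 0]) cylinder(h = 21, r = 351);


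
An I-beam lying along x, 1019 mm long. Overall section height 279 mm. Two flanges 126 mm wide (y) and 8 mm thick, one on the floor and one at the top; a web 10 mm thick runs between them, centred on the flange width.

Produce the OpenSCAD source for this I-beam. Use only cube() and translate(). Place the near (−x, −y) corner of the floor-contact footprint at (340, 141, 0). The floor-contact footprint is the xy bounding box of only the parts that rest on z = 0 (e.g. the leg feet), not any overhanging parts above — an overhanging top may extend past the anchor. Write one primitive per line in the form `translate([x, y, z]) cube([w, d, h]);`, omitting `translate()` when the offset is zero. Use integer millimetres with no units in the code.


translate([340, 141, 0]) cube([1019, 126, 8]);
translate([340, 199, 8]) cube([1019, 10, 263]);
translate([340, 141, 271]) cube([1019, 126, 8]);


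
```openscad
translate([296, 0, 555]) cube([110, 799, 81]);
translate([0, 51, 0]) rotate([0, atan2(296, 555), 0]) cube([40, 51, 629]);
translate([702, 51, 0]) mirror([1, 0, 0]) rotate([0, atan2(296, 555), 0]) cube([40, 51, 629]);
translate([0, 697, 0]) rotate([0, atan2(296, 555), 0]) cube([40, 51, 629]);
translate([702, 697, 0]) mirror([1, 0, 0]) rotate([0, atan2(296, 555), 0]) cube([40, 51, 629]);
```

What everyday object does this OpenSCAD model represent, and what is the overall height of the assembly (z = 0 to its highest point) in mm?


A sawhorse. The overall height is 636 mm.

A beam across two mirrored pairs of raked legs — a sawhorse. The beam's underside is at z = 555 (matching the legs' vertical rise in atan2(296, 555)) and the beam is 81 mm tall, so its top is at 555 + 81 = 636 mm. The raked legs top out at the beam's underside, so that is the highest point.


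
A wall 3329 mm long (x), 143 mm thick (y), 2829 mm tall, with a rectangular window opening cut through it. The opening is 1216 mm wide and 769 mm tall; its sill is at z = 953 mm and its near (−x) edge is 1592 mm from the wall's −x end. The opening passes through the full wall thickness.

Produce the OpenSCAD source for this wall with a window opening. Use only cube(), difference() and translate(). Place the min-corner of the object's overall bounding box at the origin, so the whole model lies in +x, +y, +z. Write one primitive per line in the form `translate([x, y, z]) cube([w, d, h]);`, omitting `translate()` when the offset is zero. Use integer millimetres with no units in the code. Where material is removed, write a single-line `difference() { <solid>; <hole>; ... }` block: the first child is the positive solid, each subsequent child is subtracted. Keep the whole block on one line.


difference() { cube([3329, 143, 2829]); translate([1592, 0, 953]) cube([1216, 143, 769]); }


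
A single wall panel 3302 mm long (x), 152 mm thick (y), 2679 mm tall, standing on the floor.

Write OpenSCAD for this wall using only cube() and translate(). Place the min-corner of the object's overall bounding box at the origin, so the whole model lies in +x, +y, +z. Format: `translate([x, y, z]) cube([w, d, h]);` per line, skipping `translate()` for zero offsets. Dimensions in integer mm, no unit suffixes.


cube([3302, 152, 2679]);


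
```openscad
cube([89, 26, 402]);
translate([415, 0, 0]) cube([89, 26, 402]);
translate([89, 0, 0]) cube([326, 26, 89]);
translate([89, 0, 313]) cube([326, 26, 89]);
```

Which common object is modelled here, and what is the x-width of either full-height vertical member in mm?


A picture frame. The border width is 89 mm.

Four thin pieces enclosing a rectangular opening — a picture frame. The two full-height stiles are 402 mm tall; the top rail sits at z = 313 and is 89 mm tall, so the border above the opening is 402 − 313 = 89 mm, matching the stile x-width.


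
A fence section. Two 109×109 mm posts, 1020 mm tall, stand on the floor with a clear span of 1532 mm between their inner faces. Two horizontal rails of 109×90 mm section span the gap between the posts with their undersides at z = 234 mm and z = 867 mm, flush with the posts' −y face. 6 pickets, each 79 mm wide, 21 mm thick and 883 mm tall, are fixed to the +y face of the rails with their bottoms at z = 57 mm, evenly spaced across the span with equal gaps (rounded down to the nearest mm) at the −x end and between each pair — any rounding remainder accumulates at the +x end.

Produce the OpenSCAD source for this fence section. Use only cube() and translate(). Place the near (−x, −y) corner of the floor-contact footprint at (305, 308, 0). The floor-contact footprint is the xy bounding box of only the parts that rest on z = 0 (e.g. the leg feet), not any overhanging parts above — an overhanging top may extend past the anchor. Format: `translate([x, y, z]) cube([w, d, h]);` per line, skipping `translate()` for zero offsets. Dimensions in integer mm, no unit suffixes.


translate([305, 308, 0]) cube([109, 109, 1020]);
translate([1946, 308, 0]) cube([109, 109, 1020]);
translate([414, 308, 234]) cube([1532, 109, 90]);
translate([414, 308, 867]) cube([1532, 109, 90]);
translate([565, 417, 57]) cube([79, 21, 883]);
translate([795, 417, 57]) cube([79, 21, 883]);
translate([1025, 417, 57]) cube([79, 21, 883]);
translate([1255, 417, 57]) cube([79, 21, 883]);
translate([1485, 417, 57]) cube([79, 21, 883]);
translate([1715, 417, 57]) cube([79, 21, 883]);


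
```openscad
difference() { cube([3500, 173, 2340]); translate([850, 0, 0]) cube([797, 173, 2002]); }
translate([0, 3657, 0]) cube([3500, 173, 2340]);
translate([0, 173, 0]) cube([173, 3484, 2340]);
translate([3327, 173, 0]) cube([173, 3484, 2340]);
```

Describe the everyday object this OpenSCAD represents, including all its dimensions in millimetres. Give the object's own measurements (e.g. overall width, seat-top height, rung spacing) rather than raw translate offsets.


A single room: four walls, each 2340 mm tall and 173 mm thick, enclosing an outside footprint 3500×3830 mm (x × y), no floor or roof. The front and back walls (−y and +y sides) run the full x-width; the side walls fit between their inner faces. A door opening 797 mm wide and 2002 mm tall is cut through the front wall from the floor up, its −x edge 850 mm from the wall's −x end.


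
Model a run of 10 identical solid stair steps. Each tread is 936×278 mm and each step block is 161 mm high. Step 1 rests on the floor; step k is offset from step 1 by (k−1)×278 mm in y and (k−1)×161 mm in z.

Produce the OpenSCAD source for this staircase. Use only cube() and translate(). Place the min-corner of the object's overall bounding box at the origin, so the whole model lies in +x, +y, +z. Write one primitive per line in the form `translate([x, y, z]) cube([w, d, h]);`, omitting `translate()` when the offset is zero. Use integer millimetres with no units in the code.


cube([936, 278, 161]);
translate([0, 278, 161]) cube([936, 278, 161]);
translate([0, 556, 322]) cube([936, 278, 161]);
translate([0, 834, 483]) cube([936, 278, 161]);
translate([0, 1112, 644]) cube([936, 278, 161]);
translate([0, 1390, 805]) cube([936, 278, 161]);
translate([0, 1668, 966]) cube([936, 278, 161]);
translate([0, 1946, 1127]) cube([936, 278, 161]);
translate([0, 2224, 1288]) cube([936, 278, 161]);
translate([0, 2502, 1449]) cube([936, 278, 161]);


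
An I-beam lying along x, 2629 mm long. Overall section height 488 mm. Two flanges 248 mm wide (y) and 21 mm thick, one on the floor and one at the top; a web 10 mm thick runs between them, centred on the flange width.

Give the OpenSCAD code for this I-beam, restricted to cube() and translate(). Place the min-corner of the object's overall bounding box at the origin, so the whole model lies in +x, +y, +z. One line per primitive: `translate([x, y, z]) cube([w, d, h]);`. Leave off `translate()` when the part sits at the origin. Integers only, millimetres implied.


cube([2629, 248, 21]);
translate([0, 119, 21]) cube([2629, 10, 446]);
translate([0, 0, 467]) cube([2629, 248, 21]);


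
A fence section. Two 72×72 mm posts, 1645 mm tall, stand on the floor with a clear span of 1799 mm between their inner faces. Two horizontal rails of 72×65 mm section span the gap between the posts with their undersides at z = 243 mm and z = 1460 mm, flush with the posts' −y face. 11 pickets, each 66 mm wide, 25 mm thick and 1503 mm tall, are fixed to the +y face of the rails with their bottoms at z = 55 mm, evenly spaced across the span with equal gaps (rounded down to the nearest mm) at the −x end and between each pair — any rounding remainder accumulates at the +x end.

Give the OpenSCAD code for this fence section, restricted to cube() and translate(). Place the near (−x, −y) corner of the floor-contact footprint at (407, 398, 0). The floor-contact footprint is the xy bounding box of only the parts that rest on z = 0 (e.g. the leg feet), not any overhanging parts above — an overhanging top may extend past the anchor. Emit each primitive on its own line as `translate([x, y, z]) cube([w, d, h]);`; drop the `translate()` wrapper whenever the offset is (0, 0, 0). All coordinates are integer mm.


translate([407, 398, 0]) cube([72, 72, 1645]);
translate([2278, 398, 0]) cube([72, 72, 1645]);
translate([479, 398, 243]) cube([1799, 72, 65]);
translate([479, 398, 1460]) cube([1799, 72, 65]);
translate([568, 470, 55]) cube([66, 25, 1503]);
translate([723, 470, 55]) cube([66, 25, 1503]);
translate([878, 470, 55]) cube([66, 25, 1503]);
translate([1033, 470, 55]) cube([66, 25, 1503]);
translate([1188, 470, 55]) cube([66, 25, 1503]);
translate([1343, 470, 55]) cube([66, 25, 1503]);
translate([1498, 470, 55]) cube([66, 25, 1503]);
translate([1653, 470, 55]) cube([66, 25, 1503]);
translate([1808, 470, 55]) cube([66, 25, 1503]);
translate([1963, 470, 55]) cube([66, 25, 1503]);
translate([2118, 470, 55]) cube([66, 25, 1503]);


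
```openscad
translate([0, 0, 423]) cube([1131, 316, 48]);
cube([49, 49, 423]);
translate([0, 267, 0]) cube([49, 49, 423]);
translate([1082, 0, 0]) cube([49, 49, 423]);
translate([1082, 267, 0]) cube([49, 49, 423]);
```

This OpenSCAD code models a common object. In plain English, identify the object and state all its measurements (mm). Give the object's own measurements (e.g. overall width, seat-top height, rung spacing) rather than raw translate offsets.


A bench: a 1131×316 mm seat slab, 48 mm thick, top at z = 471 mm, on four 49×49 mm square legs flush with the seat corners and standing on z = 0.


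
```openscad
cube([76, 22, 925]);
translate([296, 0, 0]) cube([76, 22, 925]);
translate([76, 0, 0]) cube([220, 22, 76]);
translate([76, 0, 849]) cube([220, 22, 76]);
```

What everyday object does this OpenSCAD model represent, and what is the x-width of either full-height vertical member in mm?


A picture frame. The border width is 76 mm.

Four thin pieces enclosing a rectangular opening — a picture frame. The two full-height stiles are 925 mm tall; the top rail sits at z = 849 and is 76 mm tall, so the border above the opening is 925 − 849 = 76 mm, matching the stile x-width.


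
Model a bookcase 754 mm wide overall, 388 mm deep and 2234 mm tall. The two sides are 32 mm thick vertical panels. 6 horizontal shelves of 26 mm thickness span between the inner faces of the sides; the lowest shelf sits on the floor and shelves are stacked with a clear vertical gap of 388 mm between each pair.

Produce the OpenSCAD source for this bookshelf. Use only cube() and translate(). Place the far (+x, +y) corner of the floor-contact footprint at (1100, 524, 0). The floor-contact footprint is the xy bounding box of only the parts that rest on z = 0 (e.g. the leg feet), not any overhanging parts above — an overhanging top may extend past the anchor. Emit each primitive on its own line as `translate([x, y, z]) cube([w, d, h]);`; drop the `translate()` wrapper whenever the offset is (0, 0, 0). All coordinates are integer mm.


translate([346, 136, 0]) cube([32, 388, 2234]);
translate([1068, 136, 0]) cube([32, 388, 2234]);
translate([378, 136, 0]) cube([690, 388, 26]);
translate([378, 136, 414]) cube([690, 388, 26]);
translate([378, 136, 828]) cube([690, 388, 26]);
translate([378, 136, 1242]) cube([690, 388, 26]);
translate([378, 136, 1656]) cube([690, 388, 26]);
translate([378, 136, 2070]) cube([690, 388, 26]);


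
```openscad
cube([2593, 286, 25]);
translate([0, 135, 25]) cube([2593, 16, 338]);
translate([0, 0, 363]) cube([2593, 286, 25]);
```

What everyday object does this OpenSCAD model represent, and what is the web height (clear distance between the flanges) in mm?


An I-beam. The web height is 338 mm.

Two wide flanges with a thin centred web — an I-beam. Overall 388 mm minus two 25 mm flanges gives a web of 388 − 2·25 = 338 mm.


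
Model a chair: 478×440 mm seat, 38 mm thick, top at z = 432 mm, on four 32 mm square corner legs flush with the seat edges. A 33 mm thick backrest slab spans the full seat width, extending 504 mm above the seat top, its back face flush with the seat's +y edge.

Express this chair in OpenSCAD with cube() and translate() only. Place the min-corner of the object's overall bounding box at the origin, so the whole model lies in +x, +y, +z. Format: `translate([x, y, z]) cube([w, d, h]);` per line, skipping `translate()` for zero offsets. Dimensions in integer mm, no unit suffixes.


translate([0, 0, 394]) cube([478, 440, 38]);
cube([32, 32, 394]);
translate([446, 0, 0]) cube([32, 32, 394]);
translate([0, 408, 0]) cube([32, 32, 394]);
translate([446, 408, 0]) cube([32, 32, 394]);
translate([0, 407, 432]) cube([478, 33, 504]);


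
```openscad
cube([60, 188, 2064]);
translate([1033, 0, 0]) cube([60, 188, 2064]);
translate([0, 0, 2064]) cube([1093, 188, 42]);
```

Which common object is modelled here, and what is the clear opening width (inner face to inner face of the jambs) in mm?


A door frame. The clear opening width is 973 mm.

Two 2064 mm tall posts with a header on top — a door frame. The left jamb is 60 mm wide at x = 0; the right jamb starts at x = 1033. The clear opening is 1033 − 60 = 973 mm.


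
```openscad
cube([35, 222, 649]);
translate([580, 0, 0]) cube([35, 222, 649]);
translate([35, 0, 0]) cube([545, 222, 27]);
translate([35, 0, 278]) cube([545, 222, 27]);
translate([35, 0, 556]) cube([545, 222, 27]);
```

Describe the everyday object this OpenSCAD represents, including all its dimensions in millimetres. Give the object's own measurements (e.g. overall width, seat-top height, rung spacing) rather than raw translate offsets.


An open bookshelf. Two side panels, each 35 mm thick, 222 mm deep and 649 mm tall, stand 615 mm apart (outside-to-outside). Between them sit 3 shelves, each 27 mm thick and 222 mm deep, spanning the full gap between the sides. The bottom shelf rests on the floor (its underside at z = 0) and the clear gap between one shelf's top and the next shelf's underside is 251 mm.


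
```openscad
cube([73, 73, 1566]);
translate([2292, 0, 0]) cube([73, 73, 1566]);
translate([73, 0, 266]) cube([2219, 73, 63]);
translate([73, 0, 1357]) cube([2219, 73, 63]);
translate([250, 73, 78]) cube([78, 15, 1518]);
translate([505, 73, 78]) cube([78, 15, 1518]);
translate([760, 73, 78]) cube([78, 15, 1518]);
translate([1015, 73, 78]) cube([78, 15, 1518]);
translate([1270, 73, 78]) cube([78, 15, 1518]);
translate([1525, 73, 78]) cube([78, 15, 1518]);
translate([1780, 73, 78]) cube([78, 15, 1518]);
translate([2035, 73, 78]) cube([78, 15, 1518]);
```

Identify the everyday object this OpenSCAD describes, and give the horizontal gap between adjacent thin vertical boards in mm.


A fence section. The picket gap is 177 mm.

Two posts, two rails, 8 pickets — a fence section. Span 2219 mm holds 8 pickets of 78 mm with 9 equal gaps: ⌊(2219 − 8·78) / 9⌋ = 177 mm.


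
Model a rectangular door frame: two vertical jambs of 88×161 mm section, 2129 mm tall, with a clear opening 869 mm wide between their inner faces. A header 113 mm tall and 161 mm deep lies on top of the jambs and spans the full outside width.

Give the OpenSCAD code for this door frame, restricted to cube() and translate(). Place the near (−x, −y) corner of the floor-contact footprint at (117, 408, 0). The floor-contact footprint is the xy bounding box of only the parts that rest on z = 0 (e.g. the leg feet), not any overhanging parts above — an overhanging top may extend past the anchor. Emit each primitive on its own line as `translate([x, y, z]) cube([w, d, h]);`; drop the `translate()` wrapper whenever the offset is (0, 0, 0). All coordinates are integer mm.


translate([117, 408, 0]) cube([88, 161, 2129]);
translate([1074, 408, 0]) cube([88, 161, 2129]);
translate([117, 408, 2129]) cube([1045, 161, 113]);


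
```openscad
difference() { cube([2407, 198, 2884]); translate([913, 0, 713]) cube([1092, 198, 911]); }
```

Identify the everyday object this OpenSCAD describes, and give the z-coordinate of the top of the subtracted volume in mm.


A wall with a window opening. The window head height is 1624 mm.

A wall with a rectangular opening subtracted — a window. Sill at z = 713, opening 911 mm tall, so the head is at 713 + 911 = 1624 mm.


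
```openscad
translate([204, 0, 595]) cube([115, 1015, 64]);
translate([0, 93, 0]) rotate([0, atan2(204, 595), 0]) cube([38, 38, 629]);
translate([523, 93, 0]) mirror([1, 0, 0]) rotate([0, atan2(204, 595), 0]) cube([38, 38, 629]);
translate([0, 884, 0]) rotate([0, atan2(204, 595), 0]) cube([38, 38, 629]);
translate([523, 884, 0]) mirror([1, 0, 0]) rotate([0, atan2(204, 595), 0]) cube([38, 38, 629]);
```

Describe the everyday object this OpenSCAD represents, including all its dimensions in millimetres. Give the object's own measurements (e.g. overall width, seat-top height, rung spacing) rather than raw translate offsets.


A sawhorse. A 115×1015×64 mm beam (x, y, z) sits on two A-frame leg pairs. Each pair is two raked legs of 38×38 mm section (38 mm along y) splaying symmetrically in x. Each leg rises 595 mm vertically over 204 mm of horizontal reach and is 629 mm long along its own axis. Every leg's outer bottom edge rests on the floor and its outer top edge meets a bottom edge of the beam — the left legs (tilting toward +x) meet the beam's −x bottom edge, the right legs (their mirror images, tilting toward −x) meet its +x bottom edge — so the leg tops tuck under the beam, the beam's underside is 595 mm above the floor, and the feet are 523 mm apart outside-to-outside with the beam centred between them. The two leg pairs are set in 93 mm from either end of the beam.


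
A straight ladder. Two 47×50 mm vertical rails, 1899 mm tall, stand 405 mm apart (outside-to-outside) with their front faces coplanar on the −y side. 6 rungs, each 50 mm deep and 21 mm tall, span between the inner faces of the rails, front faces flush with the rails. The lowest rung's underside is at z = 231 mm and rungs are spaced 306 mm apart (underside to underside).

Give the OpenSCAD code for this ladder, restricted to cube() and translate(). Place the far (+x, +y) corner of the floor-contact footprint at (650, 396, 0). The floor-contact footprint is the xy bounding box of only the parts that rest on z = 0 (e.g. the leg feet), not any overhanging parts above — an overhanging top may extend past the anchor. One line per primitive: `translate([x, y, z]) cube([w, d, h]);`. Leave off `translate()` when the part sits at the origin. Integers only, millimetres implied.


translate([245, 346, 0]) cube([47, 50, 1899]);
translate([603, 346, 0]) cube([47, 50, 1899]);
translate([292, 346, 231]) cube([311, 50, 21]);
translate([292, 346, 537]) cube([311, 50, 21]);
translate([292, 346, 843]) cube([311, 50, 21]);
translate([292, 346, 1149]) cube([311, 50, 21]);
translate([292, 346, 1455]) cube([311, 50, 21]);
translate([292, 346, 1761]) cube([311, 50, 21]);


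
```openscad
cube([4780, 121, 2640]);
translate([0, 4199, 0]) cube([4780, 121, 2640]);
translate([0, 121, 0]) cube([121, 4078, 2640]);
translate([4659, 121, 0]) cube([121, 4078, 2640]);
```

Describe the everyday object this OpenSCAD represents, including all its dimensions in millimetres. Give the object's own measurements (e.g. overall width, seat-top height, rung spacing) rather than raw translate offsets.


The wall frame of a small rectangular building: four walls, each 2640 mm tall and 121 mm thick, enclosing a footprint 4780 mm (x) by 4320 mm (y) outside-to-outside, with no floor or roof. The front and back walls (the −y and +y sides) span the full width; the two side walls fit between them.


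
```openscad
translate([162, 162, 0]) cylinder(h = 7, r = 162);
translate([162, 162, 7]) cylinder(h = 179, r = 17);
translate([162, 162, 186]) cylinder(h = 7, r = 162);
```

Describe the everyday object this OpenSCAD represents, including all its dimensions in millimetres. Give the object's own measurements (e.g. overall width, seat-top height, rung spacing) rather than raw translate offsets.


A spool: two coaxial disc flanges of radius 162 mm and thickness 7 mm, joined by a core cylinder of radius 17 mm and height 179 mm. The lower flange rests on z = 0 and the three cylinders share a vertical axis.
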